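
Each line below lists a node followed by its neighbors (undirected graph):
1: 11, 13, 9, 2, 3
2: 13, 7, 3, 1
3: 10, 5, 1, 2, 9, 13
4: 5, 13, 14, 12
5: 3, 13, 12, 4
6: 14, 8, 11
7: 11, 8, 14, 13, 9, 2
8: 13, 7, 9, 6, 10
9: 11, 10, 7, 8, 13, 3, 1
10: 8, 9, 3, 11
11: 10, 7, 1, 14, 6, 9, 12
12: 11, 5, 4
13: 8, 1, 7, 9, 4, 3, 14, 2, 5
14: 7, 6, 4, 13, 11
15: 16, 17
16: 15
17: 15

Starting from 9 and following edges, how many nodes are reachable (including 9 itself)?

BFS from 9 visits: 9, 1, 3, 7, 8, 10, 11, 13, 2, 5, 14, 6, 12, 4
Reachable nodes: 14 of 17 total.

14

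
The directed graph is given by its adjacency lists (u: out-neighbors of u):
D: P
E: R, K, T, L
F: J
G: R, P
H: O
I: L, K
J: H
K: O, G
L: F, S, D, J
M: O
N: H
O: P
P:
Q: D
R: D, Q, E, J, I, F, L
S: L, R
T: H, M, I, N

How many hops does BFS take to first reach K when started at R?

Level 0: R
Level 1: D, E, F, I, J, L, Q
Level 2: H, K, P, S, T
Level 3: G, M, N, O
K first appears at level 2.

2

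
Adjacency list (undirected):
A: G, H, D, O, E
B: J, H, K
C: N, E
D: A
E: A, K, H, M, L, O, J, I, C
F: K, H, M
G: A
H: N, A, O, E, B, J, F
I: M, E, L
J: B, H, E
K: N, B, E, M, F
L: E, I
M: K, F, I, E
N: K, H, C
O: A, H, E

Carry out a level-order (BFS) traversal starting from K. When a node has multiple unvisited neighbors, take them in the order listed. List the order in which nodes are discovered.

K, N, B, E, M, F, H, C, J, A, L, O, I, G, D

Visit K; enqueue N, B, E, M, F → queue [N, B, E, M, F]
Visit N; enqueue H, C → queue [B, E, M, F, H, C]
Visit B; enqueue J → queue [E, M, F, H, C, J]
Visit E; enqueue A, L, O, I → queue [M, F, H, C, J, A, L, O, I]
Visit M → queue [F, H, C, J, A, L, O, I]
Visit F → queue [H, C, J, A, L, O, I]
Visit H → queue [C, J, A, L, O, I]
Visit C → queue [J, A, L, O, I]
Visit J → queue [A, L, O, I]
Visit A; enqueue G, D → queue [L, O, I, G, D]
Visit L → queue [O, I, G, D]
Visit O → queue [I, G, D]
Visit I → queue [G, D]
Visit G → queue [D]
Visit D → queue []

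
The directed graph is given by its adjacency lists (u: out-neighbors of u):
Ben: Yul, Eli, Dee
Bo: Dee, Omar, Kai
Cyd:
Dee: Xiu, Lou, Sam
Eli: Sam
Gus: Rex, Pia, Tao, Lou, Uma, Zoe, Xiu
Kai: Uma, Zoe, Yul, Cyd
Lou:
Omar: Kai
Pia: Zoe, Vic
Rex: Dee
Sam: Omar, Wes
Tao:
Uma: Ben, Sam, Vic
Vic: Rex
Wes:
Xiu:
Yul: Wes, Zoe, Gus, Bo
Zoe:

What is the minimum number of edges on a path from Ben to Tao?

Level 0: Ben
Level 1: Dee, Eli, Yul
Level 2: Bo, Gus, Lou, Sam, Wes, Xiu, Zoe
Level 3: Kai, Omar, Pia, Rex, Tao, Uma
Level 4: Cyd, Vic
Tao first appears at level 3.

3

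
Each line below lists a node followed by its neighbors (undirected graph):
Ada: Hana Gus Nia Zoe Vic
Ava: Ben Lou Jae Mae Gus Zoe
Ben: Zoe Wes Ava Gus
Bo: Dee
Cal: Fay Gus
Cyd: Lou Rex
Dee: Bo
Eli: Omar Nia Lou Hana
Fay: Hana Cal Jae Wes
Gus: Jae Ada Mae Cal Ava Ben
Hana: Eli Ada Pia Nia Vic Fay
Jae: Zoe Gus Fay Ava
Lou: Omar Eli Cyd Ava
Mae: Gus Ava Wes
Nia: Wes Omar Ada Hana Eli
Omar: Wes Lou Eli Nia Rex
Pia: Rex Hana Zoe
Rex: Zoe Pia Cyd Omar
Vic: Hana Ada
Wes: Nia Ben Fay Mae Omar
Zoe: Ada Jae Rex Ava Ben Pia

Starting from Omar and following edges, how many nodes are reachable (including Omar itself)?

19

BFS from Omar visits: Omar, Wes, Rex, Nia, Lou, Eli, Mae, Fay, Ben, Zoe, Pia, Cyd, Hana, Ada, Ava, Gus, Jae, Cal, Vic
Reachable nodes: 19 of 21 total.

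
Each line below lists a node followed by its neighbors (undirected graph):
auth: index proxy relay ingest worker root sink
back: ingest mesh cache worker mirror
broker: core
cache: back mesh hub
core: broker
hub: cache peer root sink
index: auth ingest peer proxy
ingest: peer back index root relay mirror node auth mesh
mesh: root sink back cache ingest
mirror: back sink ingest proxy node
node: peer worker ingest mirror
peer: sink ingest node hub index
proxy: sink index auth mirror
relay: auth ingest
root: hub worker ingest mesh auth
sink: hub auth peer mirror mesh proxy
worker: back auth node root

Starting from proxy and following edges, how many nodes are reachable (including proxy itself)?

15

BFS from proxy visits: proxy, sink, index, auth, mirror, hub, peer, mesh, ingest, relay, worker, root, back, node, cache
Reachable nodes: 15 of 17 total.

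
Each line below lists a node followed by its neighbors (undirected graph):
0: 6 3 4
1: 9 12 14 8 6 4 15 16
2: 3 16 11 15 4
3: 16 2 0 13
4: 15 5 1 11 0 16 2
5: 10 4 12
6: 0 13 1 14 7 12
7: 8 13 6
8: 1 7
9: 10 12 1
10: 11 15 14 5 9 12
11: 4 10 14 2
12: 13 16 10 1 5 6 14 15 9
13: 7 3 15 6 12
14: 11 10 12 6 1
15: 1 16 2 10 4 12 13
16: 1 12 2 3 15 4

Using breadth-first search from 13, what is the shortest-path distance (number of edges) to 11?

3

Level 0: 13
Level 1: 3, 6, 7, 12, 15
Level 2: 0, 1, 2, 4, 5, 8, 9, 10, 14, 16
Level 3: 11
11 first appears at level 3.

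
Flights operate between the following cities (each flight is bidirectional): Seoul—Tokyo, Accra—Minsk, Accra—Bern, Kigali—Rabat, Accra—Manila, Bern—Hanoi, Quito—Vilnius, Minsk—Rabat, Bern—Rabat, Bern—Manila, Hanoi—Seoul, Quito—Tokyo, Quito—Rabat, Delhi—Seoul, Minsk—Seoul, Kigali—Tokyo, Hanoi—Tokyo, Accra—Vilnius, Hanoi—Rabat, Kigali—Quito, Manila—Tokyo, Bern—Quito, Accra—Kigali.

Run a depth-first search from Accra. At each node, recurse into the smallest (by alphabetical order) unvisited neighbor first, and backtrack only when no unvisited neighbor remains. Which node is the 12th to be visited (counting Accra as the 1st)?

Vilnius

Visit Accra
Accra → Bern
Bern → Hanoi
Hanoi → Rabat
Rabat → Kigali
Kigali → Quito
Quito → Tokyo
Tokyo → Manila
Tokyo → Seoul
Seoul → Delhi
Seoul → Minsk
Quito → Vilnius

Visit order: Accra, Bern, Hanoi, Rabat, Kigali, Quito, Tokyo, Manila, Seoul, Delhi, Minsk, Vilnius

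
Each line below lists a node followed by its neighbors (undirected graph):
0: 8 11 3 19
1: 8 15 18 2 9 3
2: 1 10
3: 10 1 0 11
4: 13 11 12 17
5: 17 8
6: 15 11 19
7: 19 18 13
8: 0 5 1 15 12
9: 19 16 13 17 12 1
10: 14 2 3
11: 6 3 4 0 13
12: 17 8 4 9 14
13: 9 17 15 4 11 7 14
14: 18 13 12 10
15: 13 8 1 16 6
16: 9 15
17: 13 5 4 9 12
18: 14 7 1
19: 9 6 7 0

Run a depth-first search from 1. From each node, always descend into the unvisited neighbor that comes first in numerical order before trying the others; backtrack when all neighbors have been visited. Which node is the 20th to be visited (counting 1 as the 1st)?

19

Visit 1
1 → 2
2 → 10
10 → 3
3 → 0
0 → 8
8 → 5
5 → 17
17 → 4
4 → 11
11 → 6
6 → 15
15 → 13
13 → 7
7 → 18
18 → 14
14 → 12
12 → 9
9 → 16
9 → 19

Visit order: 1, 2, 10, 3, 0, 8, 5, 17, 4, 11, 6, 15, 13, 7, 18, 14, 12, 9, 16, 19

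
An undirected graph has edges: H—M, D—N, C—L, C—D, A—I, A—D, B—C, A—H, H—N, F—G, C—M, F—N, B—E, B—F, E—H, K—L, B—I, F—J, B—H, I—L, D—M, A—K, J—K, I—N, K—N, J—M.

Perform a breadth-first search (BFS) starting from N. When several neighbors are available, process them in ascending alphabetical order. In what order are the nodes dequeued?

N -> D -> F -> H -> I -> K -> A -> C -> M -> B -> G -> J -> E -> L

Visit N; enqueue D, F, H, I, K → queue [D, F, H, I, K]
Visit D; enqueue A, C, M → queue [F, H, I, K, A, C, M]
Visit F; enqueue B, G, J → queue [H, I, K, A, C, M, B, G, J]
Visit H; enqueue E → queue [I, K, A, C, M, B, G, J, E]
Visit I; enqueue L → queue [K, A, C, M, B, G, J, E, L]
Visit K → queue [A, C, M, B, G, J, E, L]
Visit A → queue [C, M, B, G, J, E, L]
Visit C → queue [M, B, G, J, E, L]
Visit M → queue [B, G, J, E, L]
Visit B → queue [G, J, E, L]
Visit G → queue [J, E, L]
Visit J → queue [E, L]
Visit E → queue [L]
Visit L → queue []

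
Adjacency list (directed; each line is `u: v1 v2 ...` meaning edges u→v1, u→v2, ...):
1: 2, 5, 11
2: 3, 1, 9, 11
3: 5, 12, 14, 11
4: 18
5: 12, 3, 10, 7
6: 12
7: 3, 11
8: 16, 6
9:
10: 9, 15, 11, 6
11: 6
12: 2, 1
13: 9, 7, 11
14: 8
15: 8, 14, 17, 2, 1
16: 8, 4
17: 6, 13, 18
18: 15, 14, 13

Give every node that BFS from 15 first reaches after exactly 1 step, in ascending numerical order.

Level 0: 15
Level 1: 1, 2, 8, 14, 17
Level 2: 3, 5, 6, 9, 11, 13, 16, 18
Level 3: 4, 7, 10, 12

1, 2, 8, 14, 17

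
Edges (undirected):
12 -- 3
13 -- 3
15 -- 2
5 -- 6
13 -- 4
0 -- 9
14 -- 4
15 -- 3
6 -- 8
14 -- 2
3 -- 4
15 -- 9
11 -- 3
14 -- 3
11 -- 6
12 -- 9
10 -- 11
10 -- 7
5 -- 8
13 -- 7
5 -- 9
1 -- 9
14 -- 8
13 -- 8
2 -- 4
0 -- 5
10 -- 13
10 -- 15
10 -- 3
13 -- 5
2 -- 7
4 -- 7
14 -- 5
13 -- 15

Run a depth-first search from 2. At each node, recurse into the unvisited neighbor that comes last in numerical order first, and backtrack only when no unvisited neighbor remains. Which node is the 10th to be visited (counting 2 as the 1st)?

Visit 2
2 → 15
15 → 13
13 → 10
10 → 11
11 → 6
6 → 8
8 → 14
14 → 5
5 → 9
9 → 12
12 → 3
3 → 4
4 → 7
9 → 1
9 → 0

Visit order: 2, 15, 13, 10, 11, 6, 8, 14, 5, 9, 12, 3, 4, 7, 1, 0

9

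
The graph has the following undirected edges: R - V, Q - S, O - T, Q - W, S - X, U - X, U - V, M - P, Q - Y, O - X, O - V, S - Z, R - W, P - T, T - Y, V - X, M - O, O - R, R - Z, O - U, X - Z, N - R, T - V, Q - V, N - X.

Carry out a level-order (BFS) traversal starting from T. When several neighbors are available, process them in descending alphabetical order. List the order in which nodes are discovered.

T Y V P O Q X U R M W S Z N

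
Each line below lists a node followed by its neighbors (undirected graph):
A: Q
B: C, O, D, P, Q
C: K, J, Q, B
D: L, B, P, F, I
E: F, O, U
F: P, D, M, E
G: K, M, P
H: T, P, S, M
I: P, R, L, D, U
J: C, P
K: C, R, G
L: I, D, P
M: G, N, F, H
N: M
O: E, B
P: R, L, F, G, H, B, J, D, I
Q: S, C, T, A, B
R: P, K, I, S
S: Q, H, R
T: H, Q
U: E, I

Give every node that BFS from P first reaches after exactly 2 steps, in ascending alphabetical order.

C, E, K, M, O, Q, S, T, U

Level 0: P
Level 1: B, D, F, G, H, I, J, L, R
Level 2: C, E, K, M, O, Q, S, T, U
Level 3: A, N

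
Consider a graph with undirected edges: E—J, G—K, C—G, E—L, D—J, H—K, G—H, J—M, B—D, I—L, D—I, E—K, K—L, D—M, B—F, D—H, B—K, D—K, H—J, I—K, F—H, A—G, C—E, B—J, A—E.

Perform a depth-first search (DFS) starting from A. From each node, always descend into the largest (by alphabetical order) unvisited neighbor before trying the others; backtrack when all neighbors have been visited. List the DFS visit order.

A, G, K, L, I, D, M, J, H, F, B, E, C

Visit A
A → G
G → K
K → L
L → I
I → D
D → M
M → J
J → H
H → F
F → B
J → E
E → C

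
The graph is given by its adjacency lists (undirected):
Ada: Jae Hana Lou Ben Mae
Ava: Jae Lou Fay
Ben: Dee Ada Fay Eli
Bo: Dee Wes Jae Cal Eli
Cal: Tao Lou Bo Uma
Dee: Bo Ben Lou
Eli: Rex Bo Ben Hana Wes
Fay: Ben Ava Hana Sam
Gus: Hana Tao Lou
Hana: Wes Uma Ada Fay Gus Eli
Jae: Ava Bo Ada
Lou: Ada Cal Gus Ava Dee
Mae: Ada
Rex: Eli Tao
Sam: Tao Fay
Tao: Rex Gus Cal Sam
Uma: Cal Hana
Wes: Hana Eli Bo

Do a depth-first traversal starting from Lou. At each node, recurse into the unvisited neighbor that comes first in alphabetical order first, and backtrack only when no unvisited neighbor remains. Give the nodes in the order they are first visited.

Visit Lou
Lou → Ada
Ada → Ben
Ben → Dee
Dee → Bo
Bo → Cal
Cal → Tao
Tao → Gus
Gus → Hana
Hana → Eli
Eli → Rex
Eli → Wes
Hana → Fay
Fay → Ava
Ava → Jae
Fay → Sam
Hana → Uma
Ada → Mae

Lou, Ada, Ben, Dee, Bo, Cal, Tao, Gus, Hana, Eli, Rex, Wes, Fay, Ava, Jae, Sam, Uma, Mae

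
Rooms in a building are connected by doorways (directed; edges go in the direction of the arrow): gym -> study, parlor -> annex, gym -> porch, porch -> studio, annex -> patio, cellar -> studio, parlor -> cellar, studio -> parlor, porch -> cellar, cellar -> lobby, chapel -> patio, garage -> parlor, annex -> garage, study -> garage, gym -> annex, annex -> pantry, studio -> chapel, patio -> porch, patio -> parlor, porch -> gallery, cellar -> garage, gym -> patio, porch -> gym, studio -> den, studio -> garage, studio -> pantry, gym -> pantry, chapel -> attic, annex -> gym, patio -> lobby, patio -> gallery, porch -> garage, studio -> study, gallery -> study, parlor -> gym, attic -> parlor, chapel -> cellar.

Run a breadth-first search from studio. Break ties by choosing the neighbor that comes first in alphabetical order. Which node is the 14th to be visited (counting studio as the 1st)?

gallery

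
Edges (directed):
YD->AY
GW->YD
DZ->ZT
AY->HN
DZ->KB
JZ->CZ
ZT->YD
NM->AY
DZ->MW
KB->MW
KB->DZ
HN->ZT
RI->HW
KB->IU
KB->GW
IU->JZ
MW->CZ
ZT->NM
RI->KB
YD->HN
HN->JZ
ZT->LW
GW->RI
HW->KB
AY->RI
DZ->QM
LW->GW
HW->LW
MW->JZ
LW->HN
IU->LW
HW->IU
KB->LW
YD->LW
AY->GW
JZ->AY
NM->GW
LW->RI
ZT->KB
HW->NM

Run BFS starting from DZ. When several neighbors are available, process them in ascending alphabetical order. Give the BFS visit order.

DZ KB MW QM ZT GW IU LW CZ JZ NM YD RI HN AY HW

Visit DZ; enqueue KB, MW, QM, ZT → queue [KB, MW, QM, ZT]
Visit KB; enqueue GW, IU, LW → queue [MW, QM, ZT, GW, IU, LW]
Visit MW; enqueue CZ, JZ → queue [QM, ZT, GW, IU, LW, CZ, JZ]
Visit QM → queue [ZT, GW, IU, LW, CZ, JZ]
Visit ZT; enqueue NM, YD → queue [GW, IU, LW, CZ, JZ, NM, YD]
Visit GW; enqueue RI → queue [IU, LW, CZ, JZ, NM, YD, RI]
Visit IU → queue [LW, CZ, JZ, NM, YD, RI]
Visit LW; enqueue HN → queue [CZ, JZ, NM, YD, RI, HN]
Visit CZ → queue [JZ, NM, YD, RI, HN]
Visit JZ; enqueue AY → queue [NM, YD, RI, HN, AY]
Visit NM → queue [YD, RI, HN, AY]
Visit YD → queue [RI, HN, AY]
Visit RI; enqueue HW → queue [HN, AY, HW]
Visit HN → queue [AY, HW]
Visit AY → queue [HW]
Visit HW → queue []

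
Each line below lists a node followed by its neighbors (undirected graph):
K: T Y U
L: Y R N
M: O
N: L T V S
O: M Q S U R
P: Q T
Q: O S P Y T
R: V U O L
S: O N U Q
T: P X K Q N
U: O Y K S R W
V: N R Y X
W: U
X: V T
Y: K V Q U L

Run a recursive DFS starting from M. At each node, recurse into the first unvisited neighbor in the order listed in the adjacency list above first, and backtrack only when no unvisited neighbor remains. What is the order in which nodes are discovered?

Visit M
M → O
O → Q
Q → S
S → N
N → L
L → Y
Y → K
K → T
T → P
T → X
X → V
V → R
R → U
U → W

M O Q S N L Y K T P X V R U W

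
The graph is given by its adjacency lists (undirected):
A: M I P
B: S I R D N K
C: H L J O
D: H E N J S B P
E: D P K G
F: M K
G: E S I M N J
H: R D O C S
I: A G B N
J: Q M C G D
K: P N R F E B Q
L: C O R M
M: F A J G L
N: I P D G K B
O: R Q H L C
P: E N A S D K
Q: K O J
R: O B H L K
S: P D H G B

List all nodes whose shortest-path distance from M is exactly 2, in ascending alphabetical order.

Level 0: M
Level 1: A, F, G, J, L
Level 2: C, D, E, I, K, N, O, P, Q, R, S
Level 3: B, H

C, D, E, I, K, N, O, P, Q, R, S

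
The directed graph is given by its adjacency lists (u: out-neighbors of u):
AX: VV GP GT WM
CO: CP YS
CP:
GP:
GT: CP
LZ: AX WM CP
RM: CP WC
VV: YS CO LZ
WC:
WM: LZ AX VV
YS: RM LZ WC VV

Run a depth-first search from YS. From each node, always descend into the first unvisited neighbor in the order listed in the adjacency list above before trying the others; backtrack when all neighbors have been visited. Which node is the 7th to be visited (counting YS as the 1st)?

Visit YS
YS → RM
RM → CP
RM → WC
YS → LZ
LZ → AX
AX → VV
VV → CO
AX → GP
AX → GT
AX → WM

Visit order: YS, RM, CP, WC, LZ, AX, VV, CO, GP, GT, WM

VV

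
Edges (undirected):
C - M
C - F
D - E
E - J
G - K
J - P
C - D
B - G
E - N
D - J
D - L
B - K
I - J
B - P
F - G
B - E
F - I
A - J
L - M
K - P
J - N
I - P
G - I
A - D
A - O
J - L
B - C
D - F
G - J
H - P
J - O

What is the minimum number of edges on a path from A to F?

2

Level 0: A
Level 1: D, J, O
Level 2: C, E, F, G, I, L, N, P
Level 3: B, H, K, M
F first appears at level 2.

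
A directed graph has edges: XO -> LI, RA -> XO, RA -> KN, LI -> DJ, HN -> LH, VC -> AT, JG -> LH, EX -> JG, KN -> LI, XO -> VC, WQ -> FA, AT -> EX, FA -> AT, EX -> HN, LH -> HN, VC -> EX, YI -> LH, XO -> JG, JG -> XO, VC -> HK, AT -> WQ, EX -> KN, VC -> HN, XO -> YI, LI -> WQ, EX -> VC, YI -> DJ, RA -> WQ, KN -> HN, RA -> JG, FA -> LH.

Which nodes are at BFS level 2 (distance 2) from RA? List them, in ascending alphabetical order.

FA, HN, LH, LI, VC, YI

Level 0: RA
Level 1: JG, KN, WQ, XO
Level 2: FA, HN, LH, LI, VC, YI
Level 3: AT, DJ, EX, HK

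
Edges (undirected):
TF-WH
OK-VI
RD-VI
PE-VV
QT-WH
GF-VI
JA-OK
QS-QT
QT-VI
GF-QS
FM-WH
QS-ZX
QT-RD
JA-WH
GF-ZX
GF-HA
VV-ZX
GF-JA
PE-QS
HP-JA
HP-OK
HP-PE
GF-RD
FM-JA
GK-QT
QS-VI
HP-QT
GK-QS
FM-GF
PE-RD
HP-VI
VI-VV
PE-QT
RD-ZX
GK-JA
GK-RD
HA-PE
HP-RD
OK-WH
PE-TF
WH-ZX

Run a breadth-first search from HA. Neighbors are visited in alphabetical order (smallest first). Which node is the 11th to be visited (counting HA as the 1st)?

QT

Visit HA; enqueue GF, PE → queue [GF, PE]
Visit GF; enqueue FM, JA, QS, RD, VI, ZX → queue [PE, FM, JA, QS, RD, VI, ZX]
Visit PE; enqueue HP, QT, TF, VV → queue [FM, JA, QS, RD, VI, ZX, HP, QT, TF, VV]
Visit FM; enqueue WH → queue [JA, QS, RD, VI, ZX, HP, QT, TF, VV, WH]
Visit JA; enqueue GK, OK → queue [QS, RD, VI, ZX, HP, QT, TF, VV, WH, GK, OK]
Visit QS → queue [RD, VI, ZX, HP, QT, TF, VV, WH, GK, OK]
Visit RD → queue [VI, ZX, HP, QT, TF, VV, WH, GK, OK]
Visit VI → queue [ZX, HP, QT, TF, VV, WH, GK, OK]
Visit ZX → queue [HP, QT, TF, VV, WH, GK, OK]
Visit HP → queue [QT, TF, VV, WH, GK, OK]
Visit QT → queue [TF, VV, WH, GK, OK]
Visit TF → queue [VV, WH, GK, OK]
Visit VV → queue [WH, GK, OK]
Visit WH → queue [GK, OK]
Visit GK → queue [OK]
Visit OK → queue []

Visit order: HA, GF, PE, FM, JA, QS, RD, VI, ZX, HP, QT, TF, VV, WH, GK, OK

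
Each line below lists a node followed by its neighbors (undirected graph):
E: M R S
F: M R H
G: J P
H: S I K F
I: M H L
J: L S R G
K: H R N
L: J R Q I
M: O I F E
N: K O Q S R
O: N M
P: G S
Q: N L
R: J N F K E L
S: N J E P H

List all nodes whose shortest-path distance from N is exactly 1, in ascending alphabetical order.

K, O, Q, R, S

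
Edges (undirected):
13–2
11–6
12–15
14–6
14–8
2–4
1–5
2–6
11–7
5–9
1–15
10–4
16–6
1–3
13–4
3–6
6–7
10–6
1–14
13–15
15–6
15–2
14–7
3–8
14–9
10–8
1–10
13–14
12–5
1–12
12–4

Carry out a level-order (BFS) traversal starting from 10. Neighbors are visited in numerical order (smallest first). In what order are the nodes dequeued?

Visit 10; enqueue 1, 4, 6, 8 → queue [1, 4, 6, 8]
Visit 1; enqueue 3, 5, 12, 14, 15 → queue [4, 6, 8, 3, 5, 12, 14, 15]
Visit 4; enqueue 2, 13 → queue [6, 8, 3, 5, 12, 14, 15, 2, 13]
Visit 6; enqueue 7, 11, 16 → queue [8, 3, 5, 12, 14, 15, 2, 13, 7, 11, 16]
Visit 8 → queue [3, 5, 12, 14, 15, 2, 13, 7, 11, 16]
Visit 3 → queue [5, 12, 14, 15, 2, 13, 7, 11, 16]
Visit 5; enqueue 9 → queue [12, 14, 15, 2, 13, 7, 11, 16, 9]
Visit 12 → queue [14, 15, 2, 13, 7, 11, 16, 9]
Visit 14 → queue [15, 2, 13, 7, 11, 16, 9]
Visit 15 → queue [2, 13, 7, 11, 16, 9]
Visit 2 → queue [13, 7, 11, 16, 9]
Visit 13 → queue [7, 11, 16, 9]
Visit 7 → queue [11, 16, 9]
Visit 11 → queue [16, 9]
Visit 16 → queue [9]
Visit 9 → queue []

10, 1, 4, 6, 8, 3, 5, 12, 14, 15, 2, 13, 7, 11, 16, 9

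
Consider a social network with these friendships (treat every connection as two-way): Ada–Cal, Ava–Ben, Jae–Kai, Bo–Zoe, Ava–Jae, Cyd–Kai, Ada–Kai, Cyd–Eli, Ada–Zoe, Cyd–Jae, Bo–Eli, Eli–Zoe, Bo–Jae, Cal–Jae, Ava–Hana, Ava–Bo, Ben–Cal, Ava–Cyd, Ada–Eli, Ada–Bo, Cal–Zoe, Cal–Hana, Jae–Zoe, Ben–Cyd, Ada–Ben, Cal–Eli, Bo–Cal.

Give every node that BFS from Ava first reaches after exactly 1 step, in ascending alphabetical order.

Ben, Bo, Cyd, Hana, Jae

Level 0: Ava
Level 1: Ben, Bo, Cyd, Hana, Jae
Level 2: Ada, Cal, Eli, Kai, Zoe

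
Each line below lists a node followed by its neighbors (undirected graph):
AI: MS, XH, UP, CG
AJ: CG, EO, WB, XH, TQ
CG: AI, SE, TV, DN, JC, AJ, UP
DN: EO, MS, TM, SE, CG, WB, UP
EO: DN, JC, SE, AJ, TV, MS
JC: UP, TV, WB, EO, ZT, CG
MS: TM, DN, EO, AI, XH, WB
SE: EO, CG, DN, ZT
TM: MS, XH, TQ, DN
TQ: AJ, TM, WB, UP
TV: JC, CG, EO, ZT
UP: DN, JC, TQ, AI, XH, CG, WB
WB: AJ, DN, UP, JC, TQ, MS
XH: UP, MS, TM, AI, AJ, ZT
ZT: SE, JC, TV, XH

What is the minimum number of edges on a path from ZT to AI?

2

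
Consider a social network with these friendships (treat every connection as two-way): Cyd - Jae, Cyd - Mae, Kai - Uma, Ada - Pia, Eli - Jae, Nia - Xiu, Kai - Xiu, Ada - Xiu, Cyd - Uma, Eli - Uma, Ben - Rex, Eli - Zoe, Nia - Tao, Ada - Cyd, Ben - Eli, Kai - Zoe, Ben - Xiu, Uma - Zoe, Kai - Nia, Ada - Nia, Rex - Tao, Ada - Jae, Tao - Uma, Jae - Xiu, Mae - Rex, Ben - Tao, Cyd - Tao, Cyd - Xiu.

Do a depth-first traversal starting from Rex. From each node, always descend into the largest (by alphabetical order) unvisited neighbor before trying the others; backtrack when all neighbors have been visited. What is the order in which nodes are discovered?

Rex -> Tao -> Uma -> Zoe -> Kai -> Xiu -> Nia -> Ada -> Pia -> Jae -> Eli -> Ben -> Cyd -> Mae

Visit Rex
Rex → Tao
Tao → Uma
Uma → Zoe
Zoe → Kai
Kai → Xiu
Xiu → Nia
Nia → Ada
Ada → Pia
Ada → Jae
Jae → Eli
Eli → Ben
Jae → Cyd
Cyd → Mae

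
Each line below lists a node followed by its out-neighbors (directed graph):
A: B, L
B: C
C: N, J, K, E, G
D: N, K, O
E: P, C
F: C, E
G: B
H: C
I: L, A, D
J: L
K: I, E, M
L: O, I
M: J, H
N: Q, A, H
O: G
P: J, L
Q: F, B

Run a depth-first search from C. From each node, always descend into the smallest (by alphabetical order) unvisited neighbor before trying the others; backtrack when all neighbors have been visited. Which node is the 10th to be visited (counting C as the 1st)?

Visit C
C → E
E → P
P → J
J → L
L → I
I → A
A → B
I → D
D → K
K → M
M → H
D → N
N → Q
Q → F
D → O
O → G

Visit order: C, E, P, J, L, I, A, B, D, K, M, H, N, Q, F, O, G

K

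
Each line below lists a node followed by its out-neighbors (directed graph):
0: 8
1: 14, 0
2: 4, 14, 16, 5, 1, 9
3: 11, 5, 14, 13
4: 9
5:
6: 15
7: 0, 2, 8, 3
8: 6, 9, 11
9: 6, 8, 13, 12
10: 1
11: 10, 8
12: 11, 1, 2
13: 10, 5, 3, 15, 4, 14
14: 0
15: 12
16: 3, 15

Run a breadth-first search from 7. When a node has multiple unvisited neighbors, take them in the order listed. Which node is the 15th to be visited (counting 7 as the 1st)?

15

Visit 7; enqueue 0, 2, 8, 3 → queue [0, 2, 8, 3]
Visit 0 → queue [2, 8, 3]
Visit 2; enqueue 4, 14, 16, 5, 1, 9 → queue [8, 3, 4, 14, 16, 5, 1, 9]
Visit 8; enqueue 6, 11 → queue [3, 4, 14, 16, 5, 1, 9, 6, 11]
Visit 3; enqueue 13 → queue [4, 14, 16, 5, 1, 9, 6, 11, 13]
Visit 4 → queue [14, 16, 5, 1, 9, 6, 11, 13]
Visit 14 → queue [16, 5, 1, 9, 6, 11, 13]
Visit 16; enqueue 15 → queue [5, 1, 9, 6, 11, 13, 15]
Visit 5 → queue [1, 9, 6, 11, 13, 15]
Visit 1 → queue [9, 6, 11, 13, 15]
Visit 9; enqueue 12 → queue [6, 11, 13, 15, 12]
Visit 6 → queue [11, 13, 15, 12]
Visit 11; enqueue 10 → queue [13, 15, 12, 10]
Visit 13 → queue [15, 12, 10]
Visit 15 → queue [12, 10]
Visit 12 → queue [10]
Visit 10 → queue []

Visit order: 7, 0, 2, 8, 3, 4, 14, 16, 5, 1, 9, 6, 11, 13, 15, 12, 10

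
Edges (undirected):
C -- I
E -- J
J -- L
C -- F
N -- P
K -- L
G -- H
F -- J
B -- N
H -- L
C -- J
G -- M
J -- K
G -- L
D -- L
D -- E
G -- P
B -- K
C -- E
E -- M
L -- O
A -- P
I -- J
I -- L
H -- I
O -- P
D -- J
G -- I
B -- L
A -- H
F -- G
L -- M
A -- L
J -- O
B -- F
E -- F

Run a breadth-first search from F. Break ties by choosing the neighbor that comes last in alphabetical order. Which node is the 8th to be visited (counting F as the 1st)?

Visit F; enqueue J, G, E, C, B → queue [J, G, E, C, B]
Visit J; enqueue O, L, K, I, D → queue [G, E, C, B, O, L, K, I, D]
Visit G; enqueue P, M, H → queue [E, C, B, O, L, K, I, D, P, M, H]
Visit E → queue [C, B, O, L, K, I, D, P, M, H]
Visit C → queue [B, O, L, K, I, D, P, M, H]
Visit B; enqueue N → queue [O, L, K, I, D, P, M, H, N]
Visit O → queue [L, K, I, D, P, M, H, N]
Visit L; enqueue A → queue [K, I, D, P, M, H, N, A]
Visit K → queue [I, D, P, M, H, N, A]
Visit I → queue [D, P, M, H, N, A]
Visit D → queue [P, M, H, N, A]
Visit P → queue [M, H, N, A]
Visit M → queue [H, N, A]
Visit H → queue [N, A]
Visit N → queue [A]
Visit A → queue []

Visit order: F, J, G, E, C, B, O, L, K, I, D, P, M, H, N, A

L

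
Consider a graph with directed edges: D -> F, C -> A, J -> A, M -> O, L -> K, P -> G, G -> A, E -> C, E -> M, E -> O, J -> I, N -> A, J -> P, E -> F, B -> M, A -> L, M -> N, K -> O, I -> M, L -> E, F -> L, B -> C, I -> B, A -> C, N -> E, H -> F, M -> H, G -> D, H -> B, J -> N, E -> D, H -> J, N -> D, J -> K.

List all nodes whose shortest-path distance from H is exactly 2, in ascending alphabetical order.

A, C, I, K, L, M, N, P

Level 0: H
Level 1: B, F, J
Level 2: A, C, I, K, L, M, N, P
Level 3: D, E, G, O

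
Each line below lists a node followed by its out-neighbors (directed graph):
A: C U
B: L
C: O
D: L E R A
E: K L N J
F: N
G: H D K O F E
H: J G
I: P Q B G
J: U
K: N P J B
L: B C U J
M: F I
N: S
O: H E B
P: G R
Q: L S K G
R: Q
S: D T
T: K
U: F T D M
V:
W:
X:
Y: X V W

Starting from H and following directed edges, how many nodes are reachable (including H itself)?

BFS from H visits: H, J, G, U, D, K, O, F, E, T, M, L, R, A, N, P, B, I, C, Q, S
Reachable nodes: 21 of 25 total.

21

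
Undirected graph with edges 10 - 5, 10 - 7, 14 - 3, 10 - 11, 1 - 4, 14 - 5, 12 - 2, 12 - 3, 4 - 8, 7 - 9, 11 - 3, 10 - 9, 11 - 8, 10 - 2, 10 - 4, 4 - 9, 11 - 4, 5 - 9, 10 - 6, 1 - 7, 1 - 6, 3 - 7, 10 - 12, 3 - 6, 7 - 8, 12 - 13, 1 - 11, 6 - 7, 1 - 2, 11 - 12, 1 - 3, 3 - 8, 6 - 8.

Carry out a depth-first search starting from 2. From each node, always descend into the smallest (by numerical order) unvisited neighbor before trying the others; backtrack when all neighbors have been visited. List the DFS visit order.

Visit 2
2 → 1
1 → 3
3 → 6
6 → 7
7 → 8
8 → 4
4 → 9
9 → 5
5 → 10
10 → 11
11 → 12
12 → 13
5 → 14

2, 1, 3, 6, 7, 8, 4, 9, 5, 10, 11, 12, 13, 14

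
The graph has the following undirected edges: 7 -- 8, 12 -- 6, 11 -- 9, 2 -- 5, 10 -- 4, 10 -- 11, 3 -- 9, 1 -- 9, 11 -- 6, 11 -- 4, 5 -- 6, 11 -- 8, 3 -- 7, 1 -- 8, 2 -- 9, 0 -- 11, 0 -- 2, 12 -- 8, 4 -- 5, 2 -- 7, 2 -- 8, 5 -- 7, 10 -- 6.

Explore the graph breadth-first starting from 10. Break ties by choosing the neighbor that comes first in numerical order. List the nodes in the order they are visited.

Visit 10; enqueue 4, 6, 11 → queue [4, 6, 11]
Visit 4; enqueue 5 → queue [6, 11, 5]
Visit 6; enqueue 12 → queue [11, 5, 12]
Visit 11; enqueue 0, 8, 9 → queue [5, 12, 0, 8, 9]
Visit 5; enqueue 2, 7 → queue [12, 0, 8, 9, 2, 7]
Visit 12 → queue [0, 8, 9, 2, 7]
Visit 0 → queue [8, 9, 2, 7]
Visit 8; enqueue 1 → queue [9, 2, 7, 1]
Visit 9; enqueue 3 → queue [2, 7, 1, 3]
Visit 2 → queue [7, 1, 3]
Visit 7 → queue [1, 3]
Visit 1 → queue [3]
Visit 3 → queue []

10 -> 4 -> 6 -> 11 -> 5 -> 12 -> 0 -> 8 -> 9 -> 2 -> 7 -> 1 -> 3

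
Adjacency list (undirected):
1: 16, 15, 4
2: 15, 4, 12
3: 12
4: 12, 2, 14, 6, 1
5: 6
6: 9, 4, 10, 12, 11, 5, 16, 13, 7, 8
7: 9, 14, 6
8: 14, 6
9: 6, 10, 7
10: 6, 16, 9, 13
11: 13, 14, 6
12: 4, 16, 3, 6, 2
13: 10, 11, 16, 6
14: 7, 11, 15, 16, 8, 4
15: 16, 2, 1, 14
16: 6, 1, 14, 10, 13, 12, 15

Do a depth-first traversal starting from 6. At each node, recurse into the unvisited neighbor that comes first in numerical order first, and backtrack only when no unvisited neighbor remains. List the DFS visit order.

6, 4, 1, 15, 2, 12, 3, 16, 10, 9, 7, 14, 8, 11, 13, 5

Visit 6
6 → 4
4 → 1
1 → 15
15 → 2
2 → 12
12 → 3
12 → 16
16 → 10
10 → 9
9 → 7
7 → 14
14 → 8
14 → 11
11 → 13
6 → 5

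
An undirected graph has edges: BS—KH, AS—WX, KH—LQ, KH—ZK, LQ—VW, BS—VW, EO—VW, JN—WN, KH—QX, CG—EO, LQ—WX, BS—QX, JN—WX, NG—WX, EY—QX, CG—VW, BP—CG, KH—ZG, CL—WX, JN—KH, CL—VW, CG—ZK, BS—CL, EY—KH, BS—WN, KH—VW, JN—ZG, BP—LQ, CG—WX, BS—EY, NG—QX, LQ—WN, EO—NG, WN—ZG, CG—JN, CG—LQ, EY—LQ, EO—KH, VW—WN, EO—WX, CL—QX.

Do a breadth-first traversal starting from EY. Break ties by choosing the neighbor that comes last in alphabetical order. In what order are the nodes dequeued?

Visit EY; enqueue QX, LQ, KH, BS → queue [QX, LQ, KH, BS]
Visit QX; enqueue NG, CL → queue [LQ, KH, BS, NG, CL]
Visit LQ; enqueue WX, WN, VW, CG, BP → queue [KH, BS, NG, CL, WX, WN, VW, CG, BP]
Visit KH; enqueue ZK, ZG, JN, EO → queue [BS, NG, CL, WX, WN, VW, CG, BP, ZK, ZG, JN, EO]
Visit BS → queue [NG, CL, WX, WN, VW, CG, BP, ZK, ZG, JN, EO]
Visit NG → queue [CL, WX, WN, VW, CG, BP, ZK, ZG, JN, EO]
Visit CL → queue [WX, WN, VW, CG, BP, ZK, ZG, JN, EO]
Visit WX; enqueue AS → queue [WN, VW, CG, BP, ZK, ZG, JN, EO, AS]
Visit WN → queue [VW, CG, BP, ZK, ZG, JN, EO, AS]
Visit VW → queue [CG, BP, ZK, ZG, JN, EO, AS]
Visit CG → queue [BP, ZK, ZG, JN, EO, AS]
Visit BP → queue [ZK, ZG, JN, EO, AS]
Visit ZK → queue [ZG, JN, EO, AS]
Visit ZG → queue [JN, EO, AS]
Visit JN → queue [EO, AS]
Visit EO → queue [AS]
Visit AS → queue []

EY QX LQ KH BS NG CL WX WN VW CG BP ZK ZG JN EO AS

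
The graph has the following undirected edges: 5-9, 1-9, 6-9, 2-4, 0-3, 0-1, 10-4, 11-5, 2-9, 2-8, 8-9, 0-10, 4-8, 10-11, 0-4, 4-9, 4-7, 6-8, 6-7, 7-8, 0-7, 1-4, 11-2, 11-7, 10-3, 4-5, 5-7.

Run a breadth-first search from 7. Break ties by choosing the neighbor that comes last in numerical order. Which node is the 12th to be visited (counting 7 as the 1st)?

3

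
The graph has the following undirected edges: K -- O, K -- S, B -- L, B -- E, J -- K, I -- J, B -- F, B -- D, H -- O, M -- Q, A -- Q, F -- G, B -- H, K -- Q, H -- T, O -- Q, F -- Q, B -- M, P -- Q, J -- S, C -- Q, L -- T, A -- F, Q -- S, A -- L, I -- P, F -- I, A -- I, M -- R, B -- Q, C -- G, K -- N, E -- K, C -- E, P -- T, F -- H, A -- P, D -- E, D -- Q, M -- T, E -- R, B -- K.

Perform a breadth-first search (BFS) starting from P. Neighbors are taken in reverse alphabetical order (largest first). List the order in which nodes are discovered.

Visit P; enqueue T, Q, I, A → queue [T, Q, I, A]
Visit T; enqueue M, L, H → queue [Q, I, A, M, L, H]
Visit Q; enqueue S, O, K, F, D, C, B → queue [I, A, M, L, H, S, O, K, F, D, C, B]
Visit I; enqueue J → queue [A, M, L, H, S, O, K, F, D, C, B, J]
Visit A → queue [M, L, H, S, O, K, F, D, C, B, J]
Visit M; enqueue R → queue [L, H, S, O, K, F, D, C, B, J, R]
Visit L → queue [H, S, O, K, F, D, C, B, J, R]
Visit H → queue [S, O, K, F, D, C, B, J, R]
Visit S → queue [O, K, F, D, C, B, J, R]
Visit O → queue [K, F, D, C, B, J, R]
Visit K; enqueue N, E → queue [F, D, C, B, J, R, N, E]
Visit F; enqueue G → queue [D, C, B, J, R, N, E, G]
Visit D → queue [C, B, J, R, N, E, G]
Visit C → queue [B, J, R, N, E, G]
Visit B → queue [J, R, N, E, G]
Visit J → queue [R, N, E, G]
Visit R → queue [N, E, G]
Visit N → queue [E, G]
Visit E → queue [G]
Visit G → queue []

P T Q I A M L H S O K F D C B J R N E G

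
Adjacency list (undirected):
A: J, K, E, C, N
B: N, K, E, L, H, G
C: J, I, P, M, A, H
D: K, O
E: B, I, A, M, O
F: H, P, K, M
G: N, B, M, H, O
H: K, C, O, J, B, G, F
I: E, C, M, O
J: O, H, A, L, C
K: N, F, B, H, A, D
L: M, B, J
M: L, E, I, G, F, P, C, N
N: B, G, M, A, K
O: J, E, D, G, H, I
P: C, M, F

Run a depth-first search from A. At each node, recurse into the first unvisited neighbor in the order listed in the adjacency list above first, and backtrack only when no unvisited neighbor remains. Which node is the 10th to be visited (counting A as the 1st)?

I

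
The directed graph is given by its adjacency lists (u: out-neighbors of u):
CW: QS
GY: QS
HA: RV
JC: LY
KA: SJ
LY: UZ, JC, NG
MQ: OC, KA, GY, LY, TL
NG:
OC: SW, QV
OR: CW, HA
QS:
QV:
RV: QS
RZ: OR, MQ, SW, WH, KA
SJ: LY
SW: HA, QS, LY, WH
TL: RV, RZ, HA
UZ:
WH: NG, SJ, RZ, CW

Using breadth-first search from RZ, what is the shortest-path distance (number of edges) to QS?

Level 0: RZ
Level 1: KA, MQ, OR, SW, WH
Level 2: CW, GY, HA, LY, NG, OC, QS, SJ, TL
Level 3: JC, QV, RV, UZ
QS first appears at level 2.

2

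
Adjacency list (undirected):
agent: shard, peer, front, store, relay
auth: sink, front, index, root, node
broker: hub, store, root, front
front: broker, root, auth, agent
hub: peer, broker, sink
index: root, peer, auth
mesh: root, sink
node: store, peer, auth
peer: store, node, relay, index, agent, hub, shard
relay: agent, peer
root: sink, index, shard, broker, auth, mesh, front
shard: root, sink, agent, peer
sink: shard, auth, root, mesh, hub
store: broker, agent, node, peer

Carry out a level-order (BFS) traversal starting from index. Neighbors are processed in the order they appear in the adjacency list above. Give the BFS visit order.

index, root, peer, auth, sink, shard, broker, mesh, front, store, node, relay, agent, hub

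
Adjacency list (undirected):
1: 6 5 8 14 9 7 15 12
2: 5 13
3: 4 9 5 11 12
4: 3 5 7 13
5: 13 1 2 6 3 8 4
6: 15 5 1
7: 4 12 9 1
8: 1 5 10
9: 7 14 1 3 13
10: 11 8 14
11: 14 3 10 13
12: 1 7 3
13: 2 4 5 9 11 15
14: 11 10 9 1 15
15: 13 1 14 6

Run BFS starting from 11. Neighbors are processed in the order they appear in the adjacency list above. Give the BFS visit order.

Visit 11; enqueue 14, 3, 10, 13 → queue [14, 3, 10, 13]
Visit 14; enqueue 9, 1, 15 → queue [3, 10, 13, 9, 1, 15]
Visit 3; enqueue 4, 5, 12 → queue [10, 13, 9, 1, 15, 4, 5, 12]
Visit 10; enqueue 8 → queue [13, 9, 1, 15, 4, 5, 12, 8]
Visit 13; enqueue 2 → queue [9, 1, 15, 4, 5, 12, 8, 2]
Visit 9; enqueue 7 → queue [1, 15, 4, 5, 12, 8, 2, 7]
Visit 1; enqueue 6 → queue [15, 4, 5, 12, 8, 2, 7, 6]
Visit 15 → queue [4, 5, 12, 8, 2, 7, 6]
Visit 4 → queue [5, 12, 8, 2, 7, 6]
Visit 5 → queue [12, 8, 2, 7, 6]
Visit 12 → queue [8, 2, 7, 6]
Visit 8 → queue [2, 7, 6]
Visit 2 → queue [7, 6]
Visit 7 → queue [6]
Visit 6 → queue []

11 14 3 10 13 9 1 15 4 5 12 8 2 7 6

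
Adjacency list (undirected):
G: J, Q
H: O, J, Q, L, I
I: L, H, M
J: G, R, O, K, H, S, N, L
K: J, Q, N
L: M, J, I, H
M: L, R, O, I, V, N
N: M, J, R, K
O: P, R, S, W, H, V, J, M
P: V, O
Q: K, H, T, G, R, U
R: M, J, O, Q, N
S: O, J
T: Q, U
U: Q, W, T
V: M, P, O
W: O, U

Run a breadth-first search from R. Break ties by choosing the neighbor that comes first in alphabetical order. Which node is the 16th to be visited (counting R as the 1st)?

Visit R; enqueue J, M, N, O, Q → queue [J, M, N, O, Q]
Visit J; enqueue G, H, K, L, S → queue [M, N, O, Q, G, H, K, L, S]
Visit M; enqueue I, V → queue [N, O, Q, G, H, K, L, S, I, V]
Visit N → queue [O, Q, G, H, K, L, S, I, V]
Visit O; enqueue P, W → queue [Q, G, H, K, L, S, I, V, P, W]
Visit Q; enqueue T, U → queue [G, H, K, L, S, I, V, P, W, T, U]
Visit G → queue [H, K, L, S, I, V, P, W, T, U]
Visit H → queue [K, L, S, I, V, P, W, T, U]
Visit K → queue [L, S, I, V, P, W, T, U]
Visit L → queue [S, I, V, P, W, T, U]
Visit S → queue [I, V, P, W, T, U]
Visit I → queue [V, P, W, T, U]
Visit V → queue [P, W, T, U]
Visit P → queue [W, T, U]
Visit W → queue [T, U]
Visit T → queue [U]
Visit U → queue []

Visit order: R, J, M, N, O, Q, G, H, K, L, S, I, V, P, W, T, U

T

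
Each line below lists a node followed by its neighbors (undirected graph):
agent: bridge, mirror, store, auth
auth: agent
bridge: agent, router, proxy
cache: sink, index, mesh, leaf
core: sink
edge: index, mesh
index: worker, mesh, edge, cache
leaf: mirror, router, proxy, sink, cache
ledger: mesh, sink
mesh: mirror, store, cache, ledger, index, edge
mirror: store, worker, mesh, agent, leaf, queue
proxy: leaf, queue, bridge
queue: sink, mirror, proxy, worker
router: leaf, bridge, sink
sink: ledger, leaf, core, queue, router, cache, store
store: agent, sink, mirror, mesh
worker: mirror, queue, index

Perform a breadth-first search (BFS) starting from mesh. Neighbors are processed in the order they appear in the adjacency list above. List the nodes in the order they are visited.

mesh → mirror → store → cache → ledger → index → edge → worker → agent → leaf → queue → sink → bridge → auth → router → proxy → core

Visit mesh; enqueue mirror, store, cache, ledger, index, edge → queue [mirror, store, cache, ledger, index, edge]
Visit mirror; enqueue worker, agent, leaf, queue → queue [store, cache, ledger, index, edge, worker, agent, leaf, queue]
Visit store; enqueue sink → queue [cache, ledger, index, edge, worker, agent, leaf, queue, sink]
Visit cache → queue [ledger, index, edge, worker, agent, leaf, queue, sink]
Visit ledger → queue [index, edge, worker, agent, leaf, queue, sink]
Visit index → queue [edge, worker, agent, leaf, queue, sink]
Visit edge → queue [worker, agent, leaf, queue, sink]
Visit worker → queue [agent, leaf, queue, sink]
Visit agent; enqueue bridge, auth → queue [leaf, queue, sink, bridge, auth]
Visit leaf; enqueue router, proxy → queue [queue, sink, bridge, auth, router, proxy]
Visit queue → queue [sink, bridge, auth, router, proxy]
Visit sink; enqueue core → queue [bridge, auth, router, proxy, core]
Visit bridge → queue [auth, router, proxy, core]
Visit auth → queue [router, proxy, core]
Visit router → queue [proxy, core]
Visit proxy → queue [core]
Visit core → queue []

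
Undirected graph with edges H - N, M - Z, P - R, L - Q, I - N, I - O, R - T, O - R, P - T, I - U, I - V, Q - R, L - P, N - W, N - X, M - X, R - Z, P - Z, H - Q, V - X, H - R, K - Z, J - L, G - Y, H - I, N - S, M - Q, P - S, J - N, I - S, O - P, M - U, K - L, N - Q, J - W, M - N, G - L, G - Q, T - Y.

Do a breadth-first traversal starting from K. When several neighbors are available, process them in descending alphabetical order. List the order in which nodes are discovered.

K -> Z -> L -> R -> P -> M -> Q -> J -> G -> T -> O -> H -> S -> X -> U -> N -> W -> Y -> I -> V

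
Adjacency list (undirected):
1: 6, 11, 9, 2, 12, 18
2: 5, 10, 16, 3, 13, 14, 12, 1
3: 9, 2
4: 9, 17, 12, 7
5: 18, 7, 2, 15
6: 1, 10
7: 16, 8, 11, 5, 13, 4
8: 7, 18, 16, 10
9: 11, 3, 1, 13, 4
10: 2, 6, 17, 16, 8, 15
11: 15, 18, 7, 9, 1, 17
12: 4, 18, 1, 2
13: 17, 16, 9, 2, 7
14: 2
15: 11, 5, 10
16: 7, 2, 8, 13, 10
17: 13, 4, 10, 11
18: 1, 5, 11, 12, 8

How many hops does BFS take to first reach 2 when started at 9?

Level 0: 9
Level 1: 1, 3, 4, 11, 13
Level 2: 2, 6, 7, 12, 15, 16, 17, 18
Level 3: 5, 8, 10, 14
2 first appears at level 2.

2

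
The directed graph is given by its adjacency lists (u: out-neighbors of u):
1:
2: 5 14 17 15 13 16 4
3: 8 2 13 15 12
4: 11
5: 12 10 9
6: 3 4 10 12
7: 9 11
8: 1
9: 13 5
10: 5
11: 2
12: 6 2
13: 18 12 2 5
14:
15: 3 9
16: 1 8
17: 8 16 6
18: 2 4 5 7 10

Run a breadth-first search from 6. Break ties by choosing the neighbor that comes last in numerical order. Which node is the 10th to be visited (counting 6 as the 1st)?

13

Visit 6; enqueue 12, 10, 4, 3 → queue [12, 10, 4, 3]
Visit 12; enqueue 2 → queue [10, 4, 3, 2]
Visit 10; enqueue 5 → queue [4, 3, 2, 5]
Visit 4; enqueue 11 → queue [3, 2, 5, 11]
Visit 3; enqueue 15, 13, 8 → queue [2, 5, 11, 15, 13, 8]
Visit 2; enqueue 17, 16, 14 → queue [5, 11, 15, 13, 8, 17, 16, 14]
Visit 5; enqueue 9 → queue [11, 15, 13, 8, 17, 16, 14, 9]
Visit 11 → queue [15, 13, 8, 17, 16, 14, 9]
Visit 15 → queue [13, 8, 17, 16, 14, 9]
Visit 13; enqueue 18 → queue [8, 17, 16, 14, 9, 18]
Visit 8; enqueue 1 → queue [17, 16, 14, 9, 18, 1]
Visit 17 → queue [16, 14, 9, 18, 1]
Visit 16 → queue [14, 9, 18, 1]
Visit 14 → queue [9, 18, 1]
Visit 9 → queue [18, 1]
Visit 18; enqueue 7 → queue [1, 7]
Visit 1 → queue [7]
Visit 7 → queue []

Visit order: 6, 12, 10, 4, 3, 2, 5, 11, 15, 13, 8, 17, 16, 14, 9, 18, 1, 7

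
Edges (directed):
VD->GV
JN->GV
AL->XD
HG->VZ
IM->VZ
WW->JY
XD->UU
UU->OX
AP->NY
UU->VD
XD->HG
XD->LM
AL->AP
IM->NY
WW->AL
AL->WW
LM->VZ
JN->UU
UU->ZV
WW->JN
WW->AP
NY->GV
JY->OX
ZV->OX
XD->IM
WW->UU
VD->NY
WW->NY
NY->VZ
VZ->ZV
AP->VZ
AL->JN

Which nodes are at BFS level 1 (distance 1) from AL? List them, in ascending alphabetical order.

Level 0: AL
Level 1: AP, JN, WW, XD
Level 2: GV, HG, IM, JY, LM, NY, UU, VZ
Level 3: OX, VD, ZV

AP, JN, WW, XD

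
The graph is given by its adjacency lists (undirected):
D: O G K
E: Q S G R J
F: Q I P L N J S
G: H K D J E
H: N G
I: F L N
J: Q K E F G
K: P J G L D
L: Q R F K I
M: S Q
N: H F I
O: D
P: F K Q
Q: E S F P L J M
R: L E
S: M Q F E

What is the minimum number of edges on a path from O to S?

4

Level 0: O
Level 1: D
Level 2: G, K
Level 3: E, H, J, L, P
Level 4: F, I, N, Q, R, S
Level 5: M
S first appears at level 4.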